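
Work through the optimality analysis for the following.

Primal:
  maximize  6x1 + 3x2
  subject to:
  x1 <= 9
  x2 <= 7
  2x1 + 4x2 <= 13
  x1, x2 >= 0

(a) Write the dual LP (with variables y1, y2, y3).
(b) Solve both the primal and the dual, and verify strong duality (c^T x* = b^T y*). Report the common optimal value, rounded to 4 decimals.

The standard primal-dual pair for 'max c^T x s.t. A x <= b, x >= 0' is:
  Dual:  min b^T y  s.t.  A^T y >= c,  y >= 0.

So the dual LP is:
  minimize  9y1 + 7y2 + 13y3
  subject to:
    y1 + 2y3 >= 6
    y2 + 4y3 >= 3
    y1, y2, y3 >= 0

Solving the primal: x* = (6.5, 0).
  primal value c^T x* = 39.
Solving the dual: y* = (0, 0, 3).
  dual value b^T y* = 39.
Strong duality: c^T x* = b^T y*. Confirmed.

39


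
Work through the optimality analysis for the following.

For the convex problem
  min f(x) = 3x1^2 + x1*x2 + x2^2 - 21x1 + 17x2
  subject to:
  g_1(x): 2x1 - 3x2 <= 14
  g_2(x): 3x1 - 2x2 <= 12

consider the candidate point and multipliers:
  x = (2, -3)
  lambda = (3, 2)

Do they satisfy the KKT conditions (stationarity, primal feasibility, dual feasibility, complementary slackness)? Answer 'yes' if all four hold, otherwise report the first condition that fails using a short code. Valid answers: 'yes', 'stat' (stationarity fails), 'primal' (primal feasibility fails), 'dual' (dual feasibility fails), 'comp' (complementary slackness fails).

Gradient of f: grad f(x) = Q x + c = (-12, 13)
Constraint values g_i(x) = a_i^T x - b_i:
  g_1((2, -3)) = -1
  g_2((2, -3)) = 0
Stationarity residual: grad f(x) + sum_i lambda_i a_i = (0, 0)
  -> stationarity OK
Primal feasibility (all g_i <= 0): OK
Dual feasibility (all lambda_i >= 0): OK
Complementary slackness (lambda_i * g_i(x) = 0 for all i): FAILS

Verdict: the first failing condition is complementary_slackness -> comp.

comp


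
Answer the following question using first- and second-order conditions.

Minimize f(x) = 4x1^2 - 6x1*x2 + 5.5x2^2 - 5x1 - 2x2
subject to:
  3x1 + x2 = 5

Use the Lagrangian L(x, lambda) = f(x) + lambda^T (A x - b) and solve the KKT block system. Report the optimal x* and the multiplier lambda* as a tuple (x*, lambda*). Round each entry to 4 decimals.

Form the Lagrangian:
  L(x, lambda) = (1/2) x^T Q x + c^T x + lambda^T (A x - b)
Stationarity (grad_x L = 0): Q x + c + A^T lambda = 0.
Primal feasibility: A x = b.

This gives the KKT block system:
  [ Q   A^T ] [ x     ]   [-c ]
  [ A    0  ] [ lambda ] = [ b ]

Solving the linear system:
  x*      = (1.3566, 0.9301)
  lambda* = (-0.0909)
  f(x*)   = -4.0944

x* = (1.3566, 0.9301), lambda* = (-0.0909)


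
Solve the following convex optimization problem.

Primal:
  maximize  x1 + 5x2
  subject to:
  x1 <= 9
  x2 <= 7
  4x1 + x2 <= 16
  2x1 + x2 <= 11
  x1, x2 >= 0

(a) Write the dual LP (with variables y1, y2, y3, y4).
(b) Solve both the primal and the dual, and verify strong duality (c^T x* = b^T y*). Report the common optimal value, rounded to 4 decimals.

The standard primal-dual pair for 'max c^T x s.t. A x <= b, x >= 0' is:
  Dual:  min b^T y  s.t.  A^T y >= c,  y >= 0.

So the dual LP is:
  minimize  9y1 + 7y2 + 16y3 + 11y4
  subject to:
    y1 + 4y3 + 2y4 >= 1
    y2 + y3 + y4 >= 5
    y1, y2, y3, y4 >= 0

Solving the primal: x* = (2, 7).
  primal value c^T x* = 37.
Solving the dual: y* = (0, 4.5, 0, 0.5).
  dual value b^T y* = 37.
Strong duality: c^T x* = b^T y*. Confirmed.

37


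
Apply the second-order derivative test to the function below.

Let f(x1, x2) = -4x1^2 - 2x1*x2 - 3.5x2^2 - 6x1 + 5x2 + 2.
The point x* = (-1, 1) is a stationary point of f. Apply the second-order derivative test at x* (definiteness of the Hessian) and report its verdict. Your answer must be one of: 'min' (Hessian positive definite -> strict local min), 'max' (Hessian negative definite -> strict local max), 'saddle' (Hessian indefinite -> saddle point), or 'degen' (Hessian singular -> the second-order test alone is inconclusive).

Compute the Hessian H = grad^2 f:
  H = [[-8, -2], [-2, -7]]
Verify stationarity: grad f(x*) = H x* + g = (0, 0).
Eigenvalues of H: -9.5616, -5.4384.
Both eigenvalues < 0, so H is negative definite -> x* is a strict local max.

max


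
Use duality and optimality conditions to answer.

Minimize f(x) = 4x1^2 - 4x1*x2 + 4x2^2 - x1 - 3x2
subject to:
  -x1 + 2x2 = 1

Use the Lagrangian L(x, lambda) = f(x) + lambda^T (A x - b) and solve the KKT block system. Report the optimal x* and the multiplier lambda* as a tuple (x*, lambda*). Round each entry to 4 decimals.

Form the Lagrangian:
  L(x, lambda) = (1/2) x^T Q x + c^T x + lambda^T (A x - b)
Stationarity (grad_x L = 0): Q x + c + A^T lambda = 0.
Primal feasibility: A x = b.

This gives the KKT block system:
  [ Q   A^T ] [ x     ]   [-c ]
  [ A    0  ] [ lambda ] = [ b ]

Solving the linear system:
  x*      = (0.4167, 0.7083)
  lambda* = (-0.5)
  f(x*)   = -1.0208

x* = (0.4167, 0.7083), lambda* = (-0.5)


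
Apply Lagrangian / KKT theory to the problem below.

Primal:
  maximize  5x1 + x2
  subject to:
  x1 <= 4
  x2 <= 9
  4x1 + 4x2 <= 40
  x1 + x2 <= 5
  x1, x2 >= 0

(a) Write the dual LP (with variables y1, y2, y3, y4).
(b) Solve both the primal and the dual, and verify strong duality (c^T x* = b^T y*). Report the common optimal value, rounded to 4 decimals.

The standard primal-dual pair for 'max c^T x s.t. A x <= b, x >= 0' is:
  Dual:  min b^T y  s.t.  A^T y >= c,  y >= 0.

So the dual LP is:
  minimize  4y1 + 9y2 + 40y3 + 5y4
  subject to:
    y1 + 4y3 + y4 >= 5
    y2 + 4y3 + y4 >= 1
    y1, y2, y3, y4 >= 0

Solving the primal: x* = (4, 1).
  primal value c^T x* = 21.
Solving the dual: y* = (4, 0, 0, 1).
  dual value b^T y* = 21.
Strong duality: c^T x* = b^T y*. Confirmed.

21


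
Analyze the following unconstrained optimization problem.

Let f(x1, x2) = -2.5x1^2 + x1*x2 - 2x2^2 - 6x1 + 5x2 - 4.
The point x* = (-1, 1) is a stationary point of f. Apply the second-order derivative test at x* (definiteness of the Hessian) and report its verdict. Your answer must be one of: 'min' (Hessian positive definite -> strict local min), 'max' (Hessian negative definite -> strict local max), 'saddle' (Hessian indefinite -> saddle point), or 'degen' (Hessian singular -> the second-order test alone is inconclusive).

Compute the Hessian H = grad^2 f:
  H = [[-5, 1], [1, -4]]
Verify stationarity: grad f(x*) = H x* + g = (0, 0).
Eigenvalues of H: -5.618, -3.382.
Both eigenvalues < 0, so H is negative definite -> x* is a strict local max.

max


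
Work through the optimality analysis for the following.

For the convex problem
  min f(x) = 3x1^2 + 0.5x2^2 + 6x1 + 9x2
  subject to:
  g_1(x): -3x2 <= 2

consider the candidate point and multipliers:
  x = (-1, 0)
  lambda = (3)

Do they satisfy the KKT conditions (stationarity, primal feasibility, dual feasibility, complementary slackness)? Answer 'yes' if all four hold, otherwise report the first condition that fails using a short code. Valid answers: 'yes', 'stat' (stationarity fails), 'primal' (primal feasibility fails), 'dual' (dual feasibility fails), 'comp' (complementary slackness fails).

Gradient of f: grad f(x) = Q x + c = (0, 9)
Constraint values g_i(x) = a_i^T x - b_i:
  g_1((-1, 0)) = -2
Stationarity residual: grad f(x) + sum_i lambda_i a_i = (0, 0)
  -> stationarity OK
Primal feasibility (all g_i <= 0): OK
Dual feasibility (all lambda_i >= 0): OK
Complementary slackness (lambda_i * g_i(x) = 0 for all i): FAILS

Verdict: the first failing condition is complementary_slackness -> comp.

comp


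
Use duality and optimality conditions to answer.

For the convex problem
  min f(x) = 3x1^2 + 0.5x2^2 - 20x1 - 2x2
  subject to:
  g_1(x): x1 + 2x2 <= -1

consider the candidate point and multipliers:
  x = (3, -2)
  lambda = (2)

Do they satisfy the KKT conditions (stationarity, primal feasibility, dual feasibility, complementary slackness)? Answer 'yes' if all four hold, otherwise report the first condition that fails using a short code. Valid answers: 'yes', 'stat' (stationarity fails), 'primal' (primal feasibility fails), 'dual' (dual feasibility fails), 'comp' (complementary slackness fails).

Gradient of f: grad f(x) = Q x + c = (-2, -4)
Constraint values g_i(x) = a_i^T x - b_i:
  g_1((3, -2)) = 0
Stationarity residual: grad f(x) + sum_i lambda_i a_i = (0, 0)
  -> stationarity OK
Primal feasibility (all g_i <= 0): OK
Dual feasibility (all lambda_i >= 0): OK
Complementary slackness (lambda_i * g_i(x) = 0 for all i): OK

Verdict: yes, KKT holds.

yes


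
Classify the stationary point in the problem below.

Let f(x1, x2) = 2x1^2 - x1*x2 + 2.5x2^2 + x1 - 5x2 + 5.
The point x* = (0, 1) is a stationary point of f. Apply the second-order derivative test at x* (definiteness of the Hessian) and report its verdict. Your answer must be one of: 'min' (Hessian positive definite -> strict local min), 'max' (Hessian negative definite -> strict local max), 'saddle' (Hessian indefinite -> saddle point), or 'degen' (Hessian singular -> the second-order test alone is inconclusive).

Compute the Hessian H = grad^2 f:
  H = [[4, -1], [-1, 5]]
Verify stationarity: grad f(x*) = H x* + g = (0, 0).
Eigenvalues of H: 3.382, 5.618.
Both eigenvalues > 0, so H is positive definite -> x* is a strict local min.

min


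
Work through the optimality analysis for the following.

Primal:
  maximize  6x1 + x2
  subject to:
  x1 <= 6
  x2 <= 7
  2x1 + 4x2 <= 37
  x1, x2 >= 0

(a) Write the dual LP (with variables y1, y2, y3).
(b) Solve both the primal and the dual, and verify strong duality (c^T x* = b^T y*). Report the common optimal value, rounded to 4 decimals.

The standard primal-dual pair for 'max c^T x s.t. A x <= b, x >= 0' is:
  Dual:  min b^T y  s.t.  A^T y >= c,  y >= 0.

So the dual LP is:
  minimize  6y1 + 7y2 + 37y3
  subject to:
    y1 + 2y3 >= 6
    y2 + 4y3 >= 1
    y1, y2, y3 >= 0

Solving the primal: x* = (6, 6.25).
  primal value c^T x* = 42.25.
Solving the dual: y* = (5.5, 0, 0.25).
  dual value b^T y* = 42.25.
Strong duality: c^T x* = b^T y*. Confirmed.

42.25


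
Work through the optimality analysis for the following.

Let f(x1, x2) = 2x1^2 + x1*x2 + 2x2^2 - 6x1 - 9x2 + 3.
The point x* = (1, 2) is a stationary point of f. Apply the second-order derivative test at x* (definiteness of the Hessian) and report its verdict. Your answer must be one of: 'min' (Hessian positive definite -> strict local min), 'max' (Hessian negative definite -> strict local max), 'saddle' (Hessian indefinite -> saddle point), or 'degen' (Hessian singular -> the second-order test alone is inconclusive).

Compute the Hessian H = grad^2 f:
  H = [[4, 1], [1, 4]]
Verify stationarity: grad f(x*) = H x* + g = (0, 0).
Eigenvalues of H: 3, 5.
Both eigenvalues > 0, so H is positive definite -> x* is a strict local min.

min


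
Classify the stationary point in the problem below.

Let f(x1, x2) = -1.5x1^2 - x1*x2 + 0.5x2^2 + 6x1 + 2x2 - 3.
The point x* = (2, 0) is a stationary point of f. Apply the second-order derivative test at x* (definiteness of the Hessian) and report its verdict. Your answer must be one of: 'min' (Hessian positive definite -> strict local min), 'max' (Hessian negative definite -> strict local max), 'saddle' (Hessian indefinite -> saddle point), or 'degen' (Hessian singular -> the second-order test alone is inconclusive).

Compute the Hessian H = grad^2 f:
  H = [[-3, -1], [-1, 1]]
Verify stationarity: grad f(x*) = H x* + g = (0, 0).
Eigenvalues of H: -3.2361, 1.2361.
Eigenvalues have mixed signs, so H is indefinite -> x* is a saddle point.

saddle


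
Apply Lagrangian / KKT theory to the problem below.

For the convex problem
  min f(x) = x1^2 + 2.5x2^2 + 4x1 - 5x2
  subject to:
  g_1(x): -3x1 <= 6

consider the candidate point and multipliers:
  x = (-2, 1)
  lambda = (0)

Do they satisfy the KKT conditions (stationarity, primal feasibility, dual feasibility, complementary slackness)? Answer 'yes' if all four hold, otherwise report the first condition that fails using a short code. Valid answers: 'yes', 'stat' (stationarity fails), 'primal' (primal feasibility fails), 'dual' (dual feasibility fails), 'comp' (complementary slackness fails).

Gradient of f: grad f(x) = Q x + c = (0, 0)
Constraint values g_i(x) = a_i^T x - b_i:
  g_1((-2, 1)) = 0
Stationarity residual: grad f(x) + sum_i lambda_i a_i = (0, 0)
  -> stationarity OK
Primal feasibility (all g_i <= 0): OK
Dual feasibility (all lambda_i >= 0): OK
Complementary slackness (lambda_i * g_i(x) = 0 for all i): OK

Verdict: yes, KKT holds.

yes


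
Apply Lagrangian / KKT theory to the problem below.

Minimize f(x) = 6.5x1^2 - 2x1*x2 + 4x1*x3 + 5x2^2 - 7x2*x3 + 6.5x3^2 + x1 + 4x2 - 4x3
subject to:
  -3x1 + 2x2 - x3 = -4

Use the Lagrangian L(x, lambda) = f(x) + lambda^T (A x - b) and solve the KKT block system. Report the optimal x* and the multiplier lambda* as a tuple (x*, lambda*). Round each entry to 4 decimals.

Form the Lagrangian:
  L(x, lambda) = (1/2) x^T Q x + c^T x + lambda^T (A x - b)
Stationarity (grad_x L = 0): Q x + c + A^T lambda = 0.
Primal feasibility: A x = b.

This gives the KKT block system:
  [ Q   A^T ] [ x     ]   [-c ]
  [ A    0  ] [ lambda ] = [ b ]

Solving the linear system:
  x*      = (0.6441, -1.1515, -0.2353)
  lambda* = (3.5783)
  f(x*)   = 5.6461

x* = (0.6441, -1.1515, -0.2353), lambda* = (3.5783)


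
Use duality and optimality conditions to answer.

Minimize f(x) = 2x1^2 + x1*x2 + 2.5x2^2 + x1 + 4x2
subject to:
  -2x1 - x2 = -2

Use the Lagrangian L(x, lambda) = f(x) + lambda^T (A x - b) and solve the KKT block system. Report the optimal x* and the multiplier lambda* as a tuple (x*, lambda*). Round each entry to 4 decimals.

Form the Lagrangian:
  L(x, lambda) = (1/2) x^T Q x + c^T x + lambda^T (A x - b)
Stationarity (grad_x L = 0): Q x + c + A^T lambda = 0.
Primal feasibility: A x = b.

This gives the KKT block system:
  [ Q   A^T ] [ x     ]   [-c ]
  [ A    0  ] [ lambda ] = [ b ]

Solving the linear system:
  x*      = (1.25, -0.5)
  lambda* = (2.75)
  f(x*)   = 2.375

x* = (1.25, -0.5), lambda* = (2.75)


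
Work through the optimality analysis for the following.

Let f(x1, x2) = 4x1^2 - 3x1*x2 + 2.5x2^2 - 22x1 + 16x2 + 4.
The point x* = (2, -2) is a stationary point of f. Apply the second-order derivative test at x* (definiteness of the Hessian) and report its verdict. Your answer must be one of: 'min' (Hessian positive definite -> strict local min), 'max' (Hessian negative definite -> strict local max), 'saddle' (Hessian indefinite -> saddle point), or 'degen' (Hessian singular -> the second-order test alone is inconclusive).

Compute the Hessian H = grad^2 f:
  H = [[8, -3], [-3, 5]]
Verify stationarity: grad f(x*) = H x* + g = (0, 0).
Eigenvalues of H: 3.1459, 9.8541.
Both eigenvalues > 0, so H is positive definite -> x* is a strict local min.

min


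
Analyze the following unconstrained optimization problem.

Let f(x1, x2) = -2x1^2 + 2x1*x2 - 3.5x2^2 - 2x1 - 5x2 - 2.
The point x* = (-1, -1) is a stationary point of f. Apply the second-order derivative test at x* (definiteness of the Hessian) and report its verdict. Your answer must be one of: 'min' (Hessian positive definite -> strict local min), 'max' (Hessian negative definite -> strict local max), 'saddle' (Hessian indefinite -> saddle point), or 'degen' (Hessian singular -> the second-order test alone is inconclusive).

Compute the Hessian H = grad^2 f:
  H = [[-4, 2], [2, -7]]
Verify stationarity: grad f(x*) = H x* + g = (0, 0).
Eigenvalues of H: -8, -3.
Both eigenvalues < 0, so H is negative definite -> x* is a strict local max.

max


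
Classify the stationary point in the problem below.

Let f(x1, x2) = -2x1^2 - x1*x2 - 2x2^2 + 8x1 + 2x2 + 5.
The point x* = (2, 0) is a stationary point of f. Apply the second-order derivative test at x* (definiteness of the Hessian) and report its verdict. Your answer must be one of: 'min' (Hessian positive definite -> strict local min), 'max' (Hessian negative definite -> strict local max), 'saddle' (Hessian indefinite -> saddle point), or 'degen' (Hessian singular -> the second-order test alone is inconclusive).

Compute the Hessian H = grad^2 f:
  H = [[-4, -1], [-1, -4]]
Verify stationarity: grad f(x*) = H x* + g = (0, 0).
Eigenvalues of H: -5, -3.
Both eigenvalues < 0, so H is negative definite -> x* is a strict local max.

max


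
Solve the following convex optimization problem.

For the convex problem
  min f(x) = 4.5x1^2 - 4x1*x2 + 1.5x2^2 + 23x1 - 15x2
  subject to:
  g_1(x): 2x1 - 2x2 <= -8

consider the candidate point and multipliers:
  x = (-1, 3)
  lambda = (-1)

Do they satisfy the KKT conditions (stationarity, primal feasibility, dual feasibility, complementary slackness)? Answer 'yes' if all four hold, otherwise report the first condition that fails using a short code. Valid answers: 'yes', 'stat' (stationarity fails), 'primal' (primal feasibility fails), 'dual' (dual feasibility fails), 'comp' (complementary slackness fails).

Gradient of f: grad f(x) = Q x + c = (2, -2)
Constraint values g_i(x) = a_i^T x - b_i:
  g_1((-1, 3)) = 0
Stationarity residual: grad f(x) + sum_i lambda_i a_i = (0, 0)
  -> stationarity OK
Primal feasibility (all g_i <= 0): OK
Dual feasibility (all lambda_i >= 0): FAILS
Complementary slackness (lambda_i * g_i(x) = 0 for all i): OK

Verdict: the first failing condition is dual_feasibility -> dual.

dual


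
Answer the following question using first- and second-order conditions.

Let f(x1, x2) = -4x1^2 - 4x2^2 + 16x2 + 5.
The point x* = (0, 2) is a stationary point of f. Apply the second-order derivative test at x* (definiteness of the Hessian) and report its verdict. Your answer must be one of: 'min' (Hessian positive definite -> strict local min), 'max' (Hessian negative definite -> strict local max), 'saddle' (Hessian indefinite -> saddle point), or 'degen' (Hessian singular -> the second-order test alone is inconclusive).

Compute the Hessian H = grad^2 f:
  H = [[-8, 0], [0, -8]]
Verify stationarity: grad f(x*) = H x* + g = (0, 0).
Eigenvalues of H: -8, -8.
Both eigenvalues < 0, so H is negative definite -> x* is a strict local max.

max


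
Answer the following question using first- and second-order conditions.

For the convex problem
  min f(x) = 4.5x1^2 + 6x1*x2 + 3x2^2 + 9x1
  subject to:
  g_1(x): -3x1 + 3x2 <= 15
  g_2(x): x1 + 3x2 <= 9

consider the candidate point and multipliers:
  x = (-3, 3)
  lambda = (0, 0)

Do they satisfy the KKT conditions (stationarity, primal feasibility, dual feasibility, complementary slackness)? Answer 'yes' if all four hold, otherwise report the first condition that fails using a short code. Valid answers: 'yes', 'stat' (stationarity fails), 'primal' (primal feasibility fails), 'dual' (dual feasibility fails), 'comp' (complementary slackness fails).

Gradient of f: grad f(x) = Q x + c = (0, 0)
Constraint values g_i(x) = a_i^T x - b_i:
  g_1((-3, 3)) = 3
  g_2((-3, 3)) = -3
Stationarity residual: grad f(x) + sum_i lambda_i a_i = (0, 0)
  -> stationarity OK
Primal feasibility (all g_i <= 0): FAILS
Dual feasibility (all lambda_i >= 0): OK
Complementary slackness (lambda_i * g_i(x) = 0 for all i): OK

Verdict: the first failing condition is primal_feasibility -> primal.

primal


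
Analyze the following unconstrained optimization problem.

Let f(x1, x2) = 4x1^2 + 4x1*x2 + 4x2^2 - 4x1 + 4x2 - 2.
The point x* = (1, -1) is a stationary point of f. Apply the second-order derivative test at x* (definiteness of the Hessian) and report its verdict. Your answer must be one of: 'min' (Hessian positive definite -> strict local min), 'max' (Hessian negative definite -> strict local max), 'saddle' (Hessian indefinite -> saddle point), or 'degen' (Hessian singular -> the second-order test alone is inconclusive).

Compute the Hessian H = grad^2 f:
  H = [[8, 4], [4, 8]]
Verify stationarity: grad f(x*) = H x* + g = (0, 0).
Eigenvalues of H: 4, 12.
Both eigenvalues > 0, so H is positive definite -> x* is a strict local min.

min


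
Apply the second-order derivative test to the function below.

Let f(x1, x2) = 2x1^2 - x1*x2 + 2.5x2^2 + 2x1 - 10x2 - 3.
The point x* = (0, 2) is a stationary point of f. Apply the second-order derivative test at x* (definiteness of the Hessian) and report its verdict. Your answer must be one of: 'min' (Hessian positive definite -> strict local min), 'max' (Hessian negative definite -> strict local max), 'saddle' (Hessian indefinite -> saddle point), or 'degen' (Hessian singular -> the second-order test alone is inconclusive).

Compute the Hessian H = grad^2 f:
  H = [[4, -1], [-1, 5]]
Verify stationarity: grad f(x*) = H x* + g = (0, 0).
Eigenvalues of H: 3.382, 5.618.
Both eigenvalues > 0, so H is positive definite -> x* is a strict local min.

min


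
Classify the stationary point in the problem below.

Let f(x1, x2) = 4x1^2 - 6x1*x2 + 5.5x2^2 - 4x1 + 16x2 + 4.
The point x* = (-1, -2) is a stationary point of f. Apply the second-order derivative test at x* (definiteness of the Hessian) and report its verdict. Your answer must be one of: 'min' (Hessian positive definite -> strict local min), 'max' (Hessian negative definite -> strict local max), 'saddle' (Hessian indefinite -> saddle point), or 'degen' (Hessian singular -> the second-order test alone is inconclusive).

Compute the Hessian H = grad^2 f:
  H = [[8, -6], [-6, 11]]
Verify stationarity: grad f(x*) = H x* + g = (0, 0).
Eigenvalues of H: 3.3153, 15.6847.
Both eigenvalues > 0, so H is positive definite -> x* is a strict local min.

min


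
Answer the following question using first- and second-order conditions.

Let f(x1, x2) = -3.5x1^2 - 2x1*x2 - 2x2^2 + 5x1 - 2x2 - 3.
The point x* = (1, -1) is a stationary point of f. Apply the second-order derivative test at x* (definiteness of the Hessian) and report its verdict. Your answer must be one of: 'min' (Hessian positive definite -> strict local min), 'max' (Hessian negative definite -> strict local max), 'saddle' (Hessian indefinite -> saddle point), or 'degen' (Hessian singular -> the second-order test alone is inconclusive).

Compute the Hessian H = grad^2 f:
  H = [[-7, -2], [-2, -4]]
Verify stationarity: grad f(x*) = H x* + g = (0, 0).
Eigenvalues of H: -8, -3.
Both eigenvalues < 0, so H is negative definite -> x* is a strict local max.

max


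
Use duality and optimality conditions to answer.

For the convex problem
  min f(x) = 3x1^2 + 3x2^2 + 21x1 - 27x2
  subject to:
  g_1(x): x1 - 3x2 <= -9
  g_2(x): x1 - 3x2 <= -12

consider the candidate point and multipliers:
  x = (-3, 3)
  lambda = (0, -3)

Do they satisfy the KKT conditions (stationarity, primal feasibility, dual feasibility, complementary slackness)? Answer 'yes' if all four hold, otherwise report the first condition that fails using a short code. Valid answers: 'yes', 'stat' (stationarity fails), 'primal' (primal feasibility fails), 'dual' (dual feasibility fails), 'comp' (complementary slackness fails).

Gradient of f: grad f(x) = Q x + c = (3, -9)
Constraint values g_i(x) = a_i^T x - b_i:
  g_1((-3, 3)) = -3
  g_2((-3, 3)) = 0
Stationarity residual: grad f(x) + sum_i lambda_i a_i = (0, 0)
  -> stationarity OK
Primal feasibility (all g_i <= 0): OK
Dual feasibility (all lambda_i >= 0): FAILS
Complementary slackness (lambda_i * g_i(x) = 0 for all i): OK

Verdict: the first failing condition is dual_feasibility -> dual.

dual


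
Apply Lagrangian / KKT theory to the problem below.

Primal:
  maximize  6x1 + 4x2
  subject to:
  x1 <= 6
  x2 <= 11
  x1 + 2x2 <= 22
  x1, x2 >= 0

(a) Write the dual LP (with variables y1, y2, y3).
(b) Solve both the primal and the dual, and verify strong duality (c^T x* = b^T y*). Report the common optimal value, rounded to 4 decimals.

The standard primal-dual pair for 'max c^T x s.t. A x <= b, x >= 0' is:
  Dual:  min b^T y  s.t.  A^T y >= c,  y >= 0.

So the dual LP is:
  minimize  6y1 + 11y2 + 22y3
  subject to:
    y1 + y3 >= 6
    y2 + 2y3 >= 4
    y1, y2, y3 >= 0

Solving the primal: x* = (6, 8).
  primal value c^T x* = 68.
Solving the dual: y* = (4, 0, 2).
  dual value b^T y* = 68.
Strong duality: c^T x* = b^T y*. Confirmed.

68


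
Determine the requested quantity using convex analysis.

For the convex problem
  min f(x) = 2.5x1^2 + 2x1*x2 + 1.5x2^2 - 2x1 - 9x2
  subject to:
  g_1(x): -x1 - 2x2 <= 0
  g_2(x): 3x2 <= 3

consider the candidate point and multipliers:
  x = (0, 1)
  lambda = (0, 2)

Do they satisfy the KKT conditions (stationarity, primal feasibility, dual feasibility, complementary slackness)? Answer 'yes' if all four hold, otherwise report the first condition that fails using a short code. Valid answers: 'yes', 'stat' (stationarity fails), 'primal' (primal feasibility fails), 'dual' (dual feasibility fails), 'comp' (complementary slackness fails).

Gradient of f: grad f(x) = Q x + c = (0, -6)
Constraint values g_i(x) = a_i^T x - b_i:
  g_1((0, 1)) = -2
  g_2((0, 1)) = 0
Stationarity residual: grad f(x) + sum_i lambda_i a_i = (0, 0)
  -> stationarity OK
Primal feasibility (all g_i <= 0): OK
Dual feasibility (all lambda_i >= 0): OK
Complementary slackness (lambda_i * g_i(x) = 0 for all i): OK

Verdict: yes, KKT holds.

yes


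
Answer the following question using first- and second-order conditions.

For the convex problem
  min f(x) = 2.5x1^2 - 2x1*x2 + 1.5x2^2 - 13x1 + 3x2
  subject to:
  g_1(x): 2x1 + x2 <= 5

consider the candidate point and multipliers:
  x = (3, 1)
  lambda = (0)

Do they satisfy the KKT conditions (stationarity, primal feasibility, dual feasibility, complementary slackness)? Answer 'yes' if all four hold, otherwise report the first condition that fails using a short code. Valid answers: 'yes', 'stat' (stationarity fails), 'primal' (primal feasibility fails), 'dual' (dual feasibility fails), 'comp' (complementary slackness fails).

Gradient of f: grad f(x) = Q x + c = (0, 0)
Constraint values g_i(x) = a_i^T x - b_i:
  g_1((3, 1)) = 2
Stationarity residual: grad f(x) + sum_i lambda_i a_i = (0, 0)
  -> stationarity OK
Primal feasibility (all g_i <= 0): FAILS
Dual feasibility (all lambda_i >= 0): OK
Complementary slackness (lambda_i * g_i(x) = 0 for all i): OK

Verdict: the first failing condition is primal_feasibility -> primal.

primal


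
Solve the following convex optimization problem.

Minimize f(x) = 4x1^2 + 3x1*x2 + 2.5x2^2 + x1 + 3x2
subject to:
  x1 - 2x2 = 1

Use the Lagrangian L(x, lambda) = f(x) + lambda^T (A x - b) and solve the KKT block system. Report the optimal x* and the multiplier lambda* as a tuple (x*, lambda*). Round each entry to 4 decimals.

Form the Lagrangian:
  L(x, lambda) = (1/2) x^T Q x + c^T x + lambda^T (A x - b)
Stationarity (grad_x L = 0): Q x + c + A^T lambda = 0.
Primal feasibility: A x = b.

This gives the KKT block system:
  [ Q   A^T ] [ x     ]   [-c ]
  [ A    0  ] [ lambda ] = [ b ]

Solving the linear system:
  x*      = (0.0204, -0.4898)
  lambda* = (0.3061)
  f(x*)   = -0.8776

x* = (0.0204, -0.4898), lambda* = (0.3061)


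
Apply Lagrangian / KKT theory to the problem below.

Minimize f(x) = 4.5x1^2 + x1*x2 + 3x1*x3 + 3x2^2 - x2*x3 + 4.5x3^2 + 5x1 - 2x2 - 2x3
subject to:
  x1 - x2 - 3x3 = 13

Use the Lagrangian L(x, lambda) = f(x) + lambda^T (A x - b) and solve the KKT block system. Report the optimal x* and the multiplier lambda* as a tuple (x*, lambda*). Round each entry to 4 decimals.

Form the Lagrangian:
  L(x, lambda) = (1/2) x^T Q x + c^T x + lambda^T (A x - b)
Stationarity (grad_x L = 0): Q x + c + A^T lambda = 0.
Primal feasibility: A x = b.

This gives the KKT block system:
  [ Q   A^T ] [ x     ]   [-c ]
  [ A    0  ] [ lambda ] = [ b ]

Solving the linear system:
  x*      = (1.6047, -1.8079, -3.1958)
  lambda* = (-8.0468)
  f(x*)   = 61.3196

x* = (1.6047, -1.8079, -3.1958), lambda* = (-8.0468)


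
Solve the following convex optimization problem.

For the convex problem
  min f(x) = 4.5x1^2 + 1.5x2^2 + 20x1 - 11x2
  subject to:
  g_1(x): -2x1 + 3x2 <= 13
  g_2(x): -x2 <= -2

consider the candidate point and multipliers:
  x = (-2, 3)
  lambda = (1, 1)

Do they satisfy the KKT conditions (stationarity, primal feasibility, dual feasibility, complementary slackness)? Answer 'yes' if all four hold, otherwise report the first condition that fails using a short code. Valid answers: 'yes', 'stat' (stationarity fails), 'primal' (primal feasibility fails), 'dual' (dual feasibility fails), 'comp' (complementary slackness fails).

Gradient of f: grad f(x) = Q x + c = (2, -2)
Constraint values g_i(x) = a_i^T x - b_i:
  g_1((-2, 3)) = 0
  g_2((-2, 3)) = -1
Stationarity residual: grad f(x) + sum_i lambda_i a_i = (0, 0)
  -> stationarity OK
Primal feasibility (all g_i <= 0): OK
Dual feasibility (all lambda_i >= 0): OK
Complementary slackness (lambda_i * g_i(x) = 0 for all i): FAILS

Verdict: the first failing condition is complementary_slackness -> comp.

comp


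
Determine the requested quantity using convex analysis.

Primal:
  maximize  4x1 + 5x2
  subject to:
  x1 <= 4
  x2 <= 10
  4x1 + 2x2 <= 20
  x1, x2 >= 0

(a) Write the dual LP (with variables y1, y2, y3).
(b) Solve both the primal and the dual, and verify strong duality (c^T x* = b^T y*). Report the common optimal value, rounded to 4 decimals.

The standard primal-dual pair for 'max c^T x s.t. A x <= b, x >= 0' is:
  Dual:  min b^T y  s.t.  A^T y >= c,  y >= 0.

So the dual LP is:
  minimize  4y1 + 10y2 + 20y3
  subject to:
    y1 + 4y3 >= 4
    y2 + 2y3 >= 5
    y1, y2, y3 >= 0

Solving the primal: x* = (0, 10).
  primal value c^T x* = 50.
Solving the dual: y* = (0, 0, 2.5).
  dual value b^T y* = 50.
Strong duality: c^T x* = b^T y*. Confirmed.

50


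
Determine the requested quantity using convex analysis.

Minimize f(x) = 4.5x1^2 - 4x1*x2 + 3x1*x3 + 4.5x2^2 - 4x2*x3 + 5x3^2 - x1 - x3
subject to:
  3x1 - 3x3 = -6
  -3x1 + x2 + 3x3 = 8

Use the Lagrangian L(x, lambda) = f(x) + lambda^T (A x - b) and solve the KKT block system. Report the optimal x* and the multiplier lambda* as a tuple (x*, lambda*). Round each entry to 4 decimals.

Form the Lagrangian:
  L(x, lambda) = (1/2) x^T Q x + c^T x + lambda^T (A x - b)
Stationarity (grad_x L = 0): Q x + c + A^T lambda = 0.
Primal feasibility: A x = b.

This gives the KKT block system:
  [ Q   A^T ] [ x     ]   [-c ]
  [ A    0  ] [ lambda ] = [ b ]

Solving the linear system:
  x*      = (-0.32, 2, 1.68)
  lambda* = (-10.28, -12.56)
  f(x*)   = 18.72

x* = (-0.32, 2, 1.68), lambda* = (-10.28, -12.56)


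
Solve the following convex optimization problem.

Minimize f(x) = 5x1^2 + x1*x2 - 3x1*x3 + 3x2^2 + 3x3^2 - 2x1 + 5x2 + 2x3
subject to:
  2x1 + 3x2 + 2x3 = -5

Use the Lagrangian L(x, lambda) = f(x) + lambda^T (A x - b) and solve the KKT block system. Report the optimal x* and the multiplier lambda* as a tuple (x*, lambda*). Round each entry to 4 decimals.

Form the Lagrangian:
  L(x, lambda) = (1/2) x^T Q x + c^T x + lambda^T (A x - b)
Stationarity (grad_x L = 0): Q x + c + A^T lambda = 0.
Primal feasibility: A x = b.

This gives the KKT block system:
  [ Q   A^T ] [ x     ]   [-c ]
  [ A    0  ] [ lambda ] = [ b ]

Solving the linear system:
  x*      = (-0.0251, -1.2377, -0.6183)
  lambda* = (0.8171)
  f(x*)   = -1.6446

x* = (-0.0251, -1.2377, -0.6183), lambda* = (0.8171)


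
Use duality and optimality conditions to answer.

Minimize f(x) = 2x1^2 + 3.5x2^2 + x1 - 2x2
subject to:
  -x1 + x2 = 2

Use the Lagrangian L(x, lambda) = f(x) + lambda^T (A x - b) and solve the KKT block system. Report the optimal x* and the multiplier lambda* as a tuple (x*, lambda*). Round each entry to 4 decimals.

Form the Lagrangian:
  L(x, lambda) = (1/2) x^T Q x + c^T x + lambda^T (A x - b)
Stationarity (grad_x L = 0): Q x + c + A^T lambda = 0.
Primal feasibility: A x = b.

This gives the KKT block system:
  [ Q   A^T ] [ x     ]   [-c ]
  [ A    0  ] [ lambda ] = [ b ]

Solving the linear system:
  x*      = (-1.1818, 0.8182)
  lambda* = (-3.7273)
  f(x*)   = 2.3182

x* = (-1.1818, 0.8182), lambda* = (-3.7273)


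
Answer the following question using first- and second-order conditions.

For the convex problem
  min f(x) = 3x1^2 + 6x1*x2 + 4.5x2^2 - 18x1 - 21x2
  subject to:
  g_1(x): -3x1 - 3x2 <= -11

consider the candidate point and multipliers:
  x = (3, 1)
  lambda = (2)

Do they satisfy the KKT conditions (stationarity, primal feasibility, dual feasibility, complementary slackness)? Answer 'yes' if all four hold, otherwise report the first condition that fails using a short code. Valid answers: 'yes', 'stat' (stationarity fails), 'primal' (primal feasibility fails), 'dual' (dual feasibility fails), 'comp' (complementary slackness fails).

Gradient of f: grad f(x) = Q x + c = (6, 6)
Constraint values g_i(x) = a_i^T x - b_i:
  g_1((3, 1)) = -1
Stationarity residual: grad f(x) + sum_i lambda_i a_i = (0, 0)
  -> stationarity OK
Primal feasibility (all g_i <= 0): OK
Dual feasibility (all lambda_i >= 0): OK
Complementary slackness (lambda_i * g_i(x) = 0 for all i): FAILS

Verdict: the first failing condition is complementary_slackness -> comp.

comp


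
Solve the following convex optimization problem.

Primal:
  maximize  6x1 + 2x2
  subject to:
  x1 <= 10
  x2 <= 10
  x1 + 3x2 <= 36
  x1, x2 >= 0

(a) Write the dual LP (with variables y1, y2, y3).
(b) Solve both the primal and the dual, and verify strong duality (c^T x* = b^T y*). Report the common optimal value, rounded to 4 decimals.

The standard primal-dual pair for 'max c^T x s.t. A x <= b, x >= 0' is:
  Dual:  min b^T y  s.t.  A^T y >= c,  y >= 0.

So the dual LP is:
  minimize  10y1 + 10y2 + 36y3
  subject to:
    y1 + y3 >= 6
    y2 + 3y3 >= 2
    y1, y2, y3 >= 0

Solving the primal: x* = (10, 8.6667).
  primal value c^T x* = 77.3333.
Solving the dual: y* = (5.3333, 0, 0.6667).
  dual value b^T y* = 77.3333.
Strong duality: c^T x* = b^T y*. Confirmed.

77.3333


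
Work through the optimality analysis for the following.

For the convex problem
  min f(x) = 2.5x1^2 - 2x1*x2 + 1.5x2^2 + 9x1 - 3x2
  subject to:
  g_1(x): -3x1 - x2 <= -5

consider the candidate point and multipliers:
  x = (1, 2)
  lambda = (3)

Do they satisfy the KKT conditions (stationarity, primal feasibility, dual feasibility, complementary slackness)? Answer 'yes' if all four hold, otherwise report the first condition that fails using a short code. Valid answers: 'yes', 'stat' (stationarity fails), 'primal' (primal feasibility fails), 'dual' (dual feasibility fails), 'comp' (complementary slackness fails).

Gradient of f: grad f(x) = Q x + c = (10, 1)
Constraint values g_i(x) = a_i^T x - b_i:
  g_1((1, 2)) = 0
Stationarity residual: grad f(x) + sum_i lambda_i a_i = (1, -2)
  -> stationarity FAILS
Primal feasibility (all g_i <= 0): OK
Dual feasibility (all lambda_i >= 0): OK
Complementary slackness (lambda_i * g_i(x) = 0 for all i): OK

Verdict: the first failing condition is stationarity -> stat.

stat


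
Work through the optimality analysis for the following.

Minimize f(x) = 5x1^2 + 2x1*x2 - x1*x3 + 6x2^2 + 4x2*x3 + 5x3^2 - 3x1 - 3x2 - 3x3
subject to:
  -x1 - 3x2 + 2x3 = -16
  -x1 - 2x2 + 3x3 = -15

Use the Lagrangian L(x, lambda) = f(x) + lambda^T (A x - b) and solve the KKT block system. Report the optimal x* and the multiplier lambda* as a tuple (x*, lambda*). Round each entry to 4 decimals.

Form the Lagrangian:
  L(x, lambda) = (1/2) x^T Q x + c^T x + lambda^T (A x - b)
Stationarity (grad_x L = 0): Q x + c + A^T lambda = 0.
Primal feasibility: A x = b.

This gives the KKT block system:
  [ Q   A^T ] [ x     ]   [-c ]
  [ A    0  ] [ lambda ] = [ b ]

Solving the linear system:
  x*      = (0.2222, 3.5556, -2.5556)
  lambda* = (12.1111, -3.2222)
  f(x*)   = 70.8889

x* = (0.2222, 3.5556, -2.5556), lambda* = (12.1111, -3.2222)


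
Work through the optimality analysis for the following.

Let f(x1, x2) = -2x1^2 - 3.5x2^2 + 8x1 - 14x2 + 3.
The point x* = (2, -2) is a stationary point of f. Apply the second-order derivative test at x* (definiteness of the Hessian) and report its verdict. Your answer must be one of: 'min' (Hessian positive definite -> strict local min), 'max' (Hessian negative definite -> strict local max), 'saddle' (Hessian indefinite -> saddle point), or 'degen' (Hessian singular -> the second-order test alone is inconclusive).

Compute the Hessian H = grad^2 f:
  H = [[-4, 0], [0, -7]]
Verify stationarity: grad f(x*) = H x* + g = (0, 0).
Eigenvalues of H: -7, -4.
Both eigenvalues < 0, so H is negative definite -> x* is a strict local max.

max


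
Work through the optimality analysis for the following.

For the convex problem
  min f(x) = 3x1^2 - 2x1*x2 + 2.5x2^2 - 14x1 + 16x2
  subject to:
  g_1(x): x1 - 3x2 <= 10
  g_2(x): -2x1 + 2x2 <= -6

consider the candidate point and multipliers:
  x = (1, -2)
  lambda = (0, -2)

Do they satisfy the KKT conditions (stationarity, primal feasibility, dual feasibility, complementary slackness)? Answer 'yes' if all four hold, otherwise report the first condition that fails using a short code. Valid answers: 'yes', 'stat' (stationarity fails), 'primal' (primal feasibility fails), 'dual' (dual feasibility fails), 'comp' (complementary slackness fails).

Gradient of f: grad f(x) = Q x + c = (-4, 4)
Constraint values g_i(x) = a_i^T x - b_i:
  g_1((1, -2)) = -3
  g_2((1, -2)) = 0
Stationarity residual: grad f(x) + sum_i lambda_i a_i = (0, 0)
  -> stationarity OK
Primal feasibility (all g_i <= 0): OK
Dual feasibility (all lambda_i >= 0): FAILS
Complementary slackness (lambda_i * g_i(x) = 0 for all i): OK

Verdict: the first failing condition is dual_feasibility -> dual.

dual


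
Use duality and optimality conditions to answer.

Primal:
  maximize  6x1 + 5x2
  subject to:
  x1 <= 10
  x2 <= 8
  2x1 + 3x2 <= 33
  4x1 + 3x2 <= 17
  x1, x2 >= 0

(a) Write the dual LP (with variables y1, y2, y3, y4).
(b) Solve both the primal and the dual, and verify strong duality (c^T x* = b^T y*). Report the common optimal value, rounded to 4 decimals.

The standard primal-dual pair for 'max c^T x s.t. A x <= b, x >= 0' is:
  Dual:  min b^T y  s.t.  A^T y >= c,  y >= 0.

So the dual LP is:
  minimize  10y1 + 8y2 + 33y3 + 17y4
  subject to:
    y1 + 2y3 + 4y4 >= 6
    y2 + 3y3 + 3y4 >= 5
    y1, y2, y3, y4 >= 0

Solving the primal: x* = (0, 5.6667).
  primal value c^T x* = 28.3333.
Solving the dual: y* = (0, 0, 0, 1.6667).
  dual value b^T y* = 28.3333.
Strong duality: c^T x* = b^T y*. Confirmed.

28.3333


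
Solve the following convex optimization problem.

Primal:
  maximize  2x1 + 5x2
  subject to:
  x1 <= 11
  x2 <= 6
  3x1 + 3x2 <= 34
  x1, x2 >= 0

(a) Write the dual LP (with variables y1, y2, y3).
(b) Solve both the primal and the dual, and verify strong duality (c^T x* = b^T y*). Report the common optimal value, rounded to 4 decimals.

The standard primal-dual pair for 'max c^T x s.t. A x <= b, x >= 0' is:
  Dual:  min b^T y  s.t.  A^T y >= c,  y >= 0.

So the dual LP is:
  minimize  11y1 + 6y2 + 34y3
  subject to:
    y1 + 3y3 >= 2
    y2 + 3y3 >= 5
    y1, y2, y3 >= 0

Solving the primal: x* = (5.3333, 6).
  primal value c^T x* = 40.6667.
Solving the dual: y* = (0, 3, 0.6667).
  dual value b^T y* = 40.6667.
Strong duality: c^T x* = b^T y*. Confirmed.

40.6667


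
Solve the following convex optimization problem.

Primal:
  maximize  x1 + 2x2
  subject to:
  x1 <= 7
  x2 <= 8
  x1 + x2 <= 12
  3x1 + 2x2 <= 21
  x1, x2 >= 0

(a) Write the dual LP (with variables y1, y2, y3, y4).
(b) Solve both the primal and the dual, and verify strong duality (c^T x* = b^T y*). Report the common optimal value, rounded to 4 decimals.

The standard primal-dual pair for 'max c^T x s.t. A x <= b, x >= 0' is:
  Dual:  min b^T y  s.t.  A^T y >= c,  y >= 0.

So the dual LP is:
  minimize  7y1 + 8y2 + 12y3 + 21y4
  subject to:
    y1 + y3 + 3y4 >= 1
    y2 + y3 + 2y4 >= 2
    y1, y2, y3, y4 >= 0

Solving the primal: x* = (1.6667, 8).
  primal value c^T x* = 17.6667.
Solving the dual: y* = (0, 1.3333, 0, 0.3333).
  dual value b^T y* = 17.6667.
Strong duality: c^T x* = b^T y*. Confirmed.

17.6667


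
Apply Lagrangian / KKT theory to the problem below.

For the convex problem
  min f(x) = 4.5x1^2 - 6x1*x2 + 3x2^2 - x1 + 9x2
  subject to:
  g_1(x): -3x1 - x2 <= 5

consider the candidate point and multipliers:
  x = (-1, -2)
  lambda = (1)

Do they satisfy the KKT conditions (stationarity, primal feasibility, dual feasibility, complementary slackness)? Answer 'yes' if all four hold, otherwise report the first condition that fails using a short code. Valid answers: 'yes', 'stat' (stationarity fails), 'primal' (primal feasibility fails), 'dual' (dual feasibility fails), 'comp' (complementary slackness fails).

Gradient of f: grad f(x) = Q x + c = (2, 3)
Constraint values g_i(x) = a_i^T x - b_i:
  g_1((-1, -2)) = 0
Stationarity residual: grad f(x) + sum_i lambda_i a_i = (-1, 2)
  -> stationarity FAILS
Primal feasibility (all g_i <= 0): OK
Dual feasibility (all lambda_i >= 0): OK
Complementary slackness (lambda_i * g_i(x) = 0 for all i): OK

Verdict: the first failing condition is stationarity -> stat.

stat
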